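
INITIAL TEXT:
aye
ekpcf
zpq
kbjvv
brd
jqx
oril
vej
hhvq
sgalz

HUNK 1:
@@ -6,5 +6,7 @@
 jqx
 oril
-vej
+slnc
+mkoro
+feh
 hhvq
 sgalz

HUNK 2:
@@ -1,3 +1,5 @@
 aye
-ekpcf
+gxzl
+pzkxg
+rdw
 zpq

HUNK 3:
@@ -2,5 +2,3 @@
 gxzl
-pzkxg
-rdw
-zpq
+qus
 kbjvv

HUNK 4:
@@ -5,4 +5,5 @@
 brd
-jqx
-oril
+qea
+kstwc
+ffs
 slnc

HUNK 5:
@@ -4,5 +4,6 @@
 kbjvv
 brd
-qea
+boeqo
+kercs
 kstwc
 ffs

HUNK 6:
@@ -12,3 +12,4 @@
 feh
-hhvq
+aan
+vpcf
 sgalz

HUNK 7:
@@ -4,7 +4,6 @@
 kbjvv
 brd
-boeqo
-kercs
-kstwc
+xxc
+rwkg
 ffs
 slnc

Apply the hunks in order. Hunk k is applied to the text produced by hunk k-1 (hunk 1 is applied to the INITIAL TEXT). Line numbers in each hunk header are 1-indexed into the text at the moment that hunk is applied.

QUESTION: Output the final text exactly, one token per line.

Answer: aye
gxzl
qus
kbjvv
brd
xxc
rwkg
ffs
slnc
mkoro
feh
aan
vpcf
sgalz

Derivation:
Hunk 1: at line 6 remove [vej] add [slnc,mkoro,feh] -> 12 lines: aye ekpcf zpq kbjvv brd jqx oril slnc mkoro feh hhvq sgalz
Hunk 2: at line 1 remove [ekpcf] add [gxzl,pzkxg,rdw] -> 14 lines: aye gxzl pzkxg rdw zpq kbjvv brd jqx oril slnc mkoro feh hhvq sgalz
Hunk 3: at line 2 remove [pzkxg,rdw,zpq] add [qus] -> 12 lines: aye gxzl qus kbjvv brd jqx oril slnc mkoro feh hhvq sgalz
Hunk 4: at line 5 remove [jqx,oril] add [qea,kstwc,ffs] -> 13 lines: aye gxzl qus kbjvv brd qea kstwc ffs slnc mkoro feh hhvq sgalz
Hunk 5: at line 4 remove [qea] add [boeqo,kercs] -> 14 lines: aye gxzl qus kbjvv brd boeqo kercs kstwc ffs slnc mkoro feh hhvq sgalz
Hunk 6: at line 12 remove [hhvq] add [aan,vpcf] -> 15 lines: aye gxzl qus kbjvv brd boeqo kercs kstwc ffs slnc mkoro feh aan vpcf sgalz
Hunk 7: at line 4 remove [boeqo,kercs,kstwc] add [xxc,rwkg] -> 14 lines: aye gxzl qus kbjvv brd xxc rwkg ffs slnc mkoro feh aan vpcf sgalz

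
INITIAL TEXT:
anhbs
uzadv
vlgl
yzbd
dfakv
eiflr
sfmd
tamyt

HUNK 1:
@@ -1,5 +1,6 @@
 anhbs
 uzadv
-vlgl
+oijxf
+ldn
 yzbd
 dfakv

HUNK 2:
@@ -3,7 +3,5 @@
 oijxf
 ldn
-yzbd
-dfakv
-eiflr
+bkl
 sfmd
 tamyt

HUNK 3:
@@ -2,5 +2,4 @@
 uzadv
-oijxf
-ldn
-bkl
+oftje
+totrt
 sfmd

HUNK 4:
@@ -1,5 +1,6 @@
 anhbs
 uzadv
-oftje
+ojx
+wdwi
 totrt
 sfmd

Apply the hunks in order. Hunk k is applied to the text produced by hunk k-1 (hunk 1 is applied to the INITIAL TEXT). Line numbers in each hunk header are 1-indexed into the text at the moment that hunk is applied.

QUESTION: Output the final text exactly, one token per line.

Answer: anhbs
uzadv
ojx
wdwi
totrt
sfmd
tamyt

Derivation:
Hunk 1: at line 1 remove [vlgl] add [oijxf,ldn] -> 9 lines: anhbs uzadv oijxf ldn yzbd dfakv eiflr sfmd tamyt
Hunk 2: at line 3 remove [yzbd,dfakv,eiflr] add [bkl] -> 7 lines: anhbs uzadv oijxf ldn bkl sfmd tamyt
Hunk 3: at line 2 remove [oijxf,ldn,bkl] add [oftje,totrt] -> 6 lines: anhbs uzadv oftje totrt sfmd tamyt
Hunk 4: at line 1 remove [oftje] add [ojx,wdwi] -> 7 lines: anhbs uzadv ojx wdwi totrt sfmd tamyt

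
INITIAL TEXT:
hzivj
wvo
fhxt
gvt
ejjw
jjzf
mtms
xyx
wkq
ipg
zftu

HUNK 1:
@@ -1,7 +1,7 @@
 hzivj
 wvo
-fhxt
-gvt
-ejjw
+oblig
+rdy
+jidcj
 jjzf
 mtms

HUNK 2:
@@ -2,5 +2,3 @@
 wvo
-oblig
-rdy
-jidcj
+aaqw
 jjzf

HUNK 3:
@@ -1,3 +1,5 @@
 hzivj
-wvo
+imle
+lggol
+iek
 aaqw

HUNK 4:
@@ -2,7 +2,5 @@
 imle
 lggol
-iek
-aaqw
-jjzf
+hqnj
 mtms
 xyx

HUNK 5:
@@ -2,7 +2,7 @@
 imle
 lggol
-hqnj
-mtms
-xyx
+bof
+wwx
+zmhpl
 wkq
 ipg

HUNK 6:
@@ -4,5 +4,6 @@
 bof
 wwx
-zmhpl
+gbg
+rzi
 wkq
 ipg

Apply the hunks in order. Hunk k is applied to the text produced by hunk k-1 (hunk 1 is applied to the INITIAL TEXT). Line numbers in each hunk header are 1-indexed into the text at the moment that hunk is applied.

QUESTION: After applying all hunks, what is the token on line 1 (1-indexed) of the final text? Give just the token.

Answer: hzivj

Derivation:
Hunk 1: at line 1 remove [fhxt,gvt,ejjw] add [oblig,rdy,jidcj] -> 11 lines: hzivj wvo oblig rdy jidcj jjzf mtms xyx wkq ipg zftu
Hunk 2: at line 2 remove [oblig,rdy,jidcj] add [aaqw] -> 9 lines: hzivj wvo aaqw jjzf mtms xyx wkq ipg zftu
Hunk 3: at line 1 remove [wvo] add [imle,lggol,iek] -> 11 lines: hzivj imle lggol iek aaqw jjzf mtms xyx wkq ipg zftu
Hunk 4: at line 2 remove [iek,aaqw,jjzf] add [hqnj] -> 9 lines: hzivj imle lggol hqnj mtms xyx wkq ipg zftu
Hunk 5: at line 2 remove [hqnj,mtms,xyx] add [bof,wwx,zmhpl] -> 9 lines: hzivj imle lggol bof wwx zmhpl wkq ipg zftu
Hunk 6: at line 4 remove [zmhpl] add [gbg,rzi] -> 10 lines: hzivj imle lggol bof wwx gbg rzi wkq ipg zftu
Final line 1: hzivj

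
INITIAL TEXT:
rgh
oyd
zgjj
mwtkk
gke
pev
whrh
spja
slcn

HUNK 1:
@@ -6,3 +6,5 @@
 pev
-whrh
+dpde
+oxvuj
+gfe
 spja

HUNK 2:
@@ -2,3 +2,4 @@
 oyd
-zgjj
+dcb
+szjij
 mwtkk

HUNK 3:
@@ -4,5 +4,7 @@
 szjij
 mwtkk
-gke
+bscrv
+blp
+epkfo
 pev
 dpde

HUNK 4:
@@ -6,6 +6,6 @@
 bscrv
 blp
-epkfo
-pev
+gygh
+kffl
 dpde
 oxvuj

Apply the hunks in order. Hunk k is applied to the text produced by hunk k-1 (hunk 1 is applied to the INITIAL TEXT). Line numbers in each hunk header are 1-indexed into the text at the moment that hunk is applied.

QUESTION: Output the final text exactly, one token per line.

Hunk 1: at line 6 remove [whrh] add [dpde,oxvuj,gfe] -> 11 lines: rgh oyd zgjj mwtkk gke pev dpde oxvuj gfe spja slcn
Hunk 2: at line 2 remove [zgjj] add [dcb,szjij] -> 12 lines: rgh oyd dcb szjij mwtkk gke pev dpde oxvuj gfe spja slcn
Hunk 3: at line 4 remove [gke] add [bscrv,blp,epkfo] -> 14 lines: rgh oyd dcb szjij mwtkk bscrv blp epkfo pev dpde oxvuj gfe spja slcn
Hunk 4: at line 6 remove [epkfo,pev] add [gygh,kffl] -> 14 lines: rgh oyd dcb szjij mwtkk bscrv blp gygh kffl dpde oxvuj gfe spja slcn

Answer: rgh
oyd
dcb
szjij
mwtkk
bscrv
blp
gygh
kffl
dpde
oxvuj
gfe
spja
slcn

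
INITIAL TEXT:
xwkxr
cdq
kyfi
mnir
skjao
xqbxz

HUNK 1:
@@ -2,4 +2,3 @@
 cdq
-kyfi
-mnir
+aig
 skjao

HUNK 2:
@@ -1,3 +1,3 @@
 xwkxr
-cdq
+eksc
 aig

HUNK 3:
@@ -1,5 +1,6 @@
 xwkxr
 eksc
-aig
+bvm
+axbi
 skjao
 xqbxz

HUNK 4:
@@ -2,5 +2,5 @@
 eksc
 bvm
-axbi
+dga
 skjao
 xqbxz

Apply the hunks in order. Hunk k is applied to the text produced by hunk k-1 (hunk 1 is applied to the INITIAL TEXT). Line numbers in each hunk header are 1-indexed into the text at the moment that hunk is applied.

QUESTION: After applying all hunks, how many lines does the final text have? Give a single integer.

Answer: 6

Derivation:
Hunk 1: at line 2 remove [kyfi,mnir] add [aig] -> 5 lines: xwkxr cdq aig skjao xqbxz
Hunk 2: at line 1 remove [cdq] add [eksc] -> 5 lines: xwkxr eksc aig skjao xqbxz
Hunk 3: at line 1 remove [aig] add [bvm,axbi] -> 6 lines: xwkxr eksc bvm axbi skjao xqbxz
Hunk 4: at line 2 remove [axbi] add [dga] -> 6 lines: xwkxr eksc bvm dga skjao xqbxz
Final line count: 6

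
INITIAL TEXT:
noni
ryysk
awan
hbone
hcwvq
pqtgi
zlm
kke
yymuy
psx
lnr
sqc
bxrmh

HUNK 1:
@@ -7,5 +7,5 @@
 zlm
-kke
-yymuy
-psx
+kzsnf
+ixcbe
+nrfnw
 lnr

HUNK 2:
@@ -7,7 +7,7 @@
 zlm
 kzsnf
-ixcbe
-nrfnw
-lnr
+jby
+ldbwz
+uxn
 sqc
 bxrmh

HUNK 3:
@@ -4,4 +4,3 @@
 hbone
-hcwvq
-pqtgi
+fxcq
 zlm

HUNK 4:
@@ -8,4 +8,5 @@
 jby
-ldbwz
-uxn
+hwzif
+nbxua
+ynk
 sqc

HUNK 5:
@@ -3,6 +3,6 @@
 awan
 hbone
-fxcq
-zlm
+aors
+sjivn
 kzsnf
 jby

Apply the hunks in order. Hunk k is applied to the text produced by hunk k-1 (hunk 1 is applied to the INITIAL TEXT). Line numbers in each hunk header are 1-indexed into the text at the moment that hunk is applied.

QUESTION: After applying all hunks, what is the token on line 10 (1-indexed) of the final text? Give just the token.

Answer: nbxua

Derivation:
Hunk 1: at line 7 remove [kke,yymuy,psx] add [kzsnf,ixcbe,nrfnw] -> 13 lines: noni ryysk awan hbone hcwvq pqtgi zlm kzsnf ixcbe nrfnw lnr sqc bxrmh
Hunk 2: at line 7 remove [ixcbe,nrfnw,lnr] add [jby,ldbwz,uxn] -> 13 lines: noni ryysk awan hbone hcwvq pqtgi zlm kzsnf jby ldbwz uxn sqc bxrmh
Hunk 3: at line 4 remove [hcwvq,pqtgi] add [fxcq] -> 12 lines: noni ryysk awan hbone fxcq zlm kzsnf jby ldbwz uxn sqc bxrmh
Hunk 4: at line 8 remove [ldbwz,uxn] add [hwzif,nbxua,ynk] -> 13 lines: noni ryysk awan hbone fxcq zlm kzsnf jby hwzif nbxua ynk sqc bxrmh
Hunk 5: at line 3 remove [fxcq,zlm] add [aors,sjivn] -> 13 lines: noni ryysk awan hbone aors sjivn kzsnf jby hwzif nbxua ynk sqc bxrmh
Final line 10: nbxua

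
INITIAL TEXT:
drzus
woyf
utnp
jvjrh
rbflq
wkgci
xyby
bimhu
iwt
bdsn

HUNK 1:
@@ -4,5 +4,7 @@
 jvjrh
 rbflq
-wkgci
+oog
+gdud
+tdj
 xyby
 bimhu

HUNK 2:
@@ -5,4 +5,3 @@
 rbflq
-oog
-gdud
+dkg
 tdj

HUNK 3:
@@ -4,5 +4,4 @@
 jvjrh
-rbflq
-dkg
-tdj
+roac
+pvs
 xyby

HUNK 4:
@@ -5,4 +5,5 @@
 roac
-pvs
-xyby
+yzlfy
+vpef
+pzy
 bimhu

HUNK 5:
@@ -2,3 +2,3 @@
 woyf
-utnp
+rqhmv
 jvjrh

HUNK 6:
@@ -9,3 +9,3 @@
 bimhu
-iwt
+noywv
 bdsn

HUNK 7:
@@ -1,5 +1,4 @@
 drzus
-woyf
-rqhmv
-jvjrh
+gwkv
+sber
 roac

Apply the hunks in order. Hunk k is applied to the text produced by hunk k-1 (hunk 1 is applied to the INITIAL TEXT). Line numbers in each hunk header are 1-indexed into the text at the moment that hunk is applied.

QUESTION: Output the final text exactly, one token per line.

Answer: drzus
gwkv
sber
roac
yzlfy
vpef
pzy
bimhu
noywv
bdsn

Derivation:
Hunk 1: at line 4 remove [wkgci] add [oog,gdud,tdj] -> 12 lines: drzus woyf utnp jvjrh rbflq oog gdud tdj xyby bimhu iwt bdsn
Hunk 2: at line 5 remove [oog,gdud] add [dkg] -> 11 lines: drzus woyf utnp jvjrh rbflq dkg tdj xyby bimhu iwt bdsn
Hunk 3: at line 4 remove [rbflq,dkg,tdj] add [roac,pvs] -> 10 lines: drzus woyf utnp jvjrh roac pvs xyby bimhu iwt bdsn
Hunk 4: at line 5 remove [pvs,xyby] add [yzlfy,vpef,pzy] -> 11 lines: drzus woyf utnp jvjrh roac yzlfy vpef pzy bimhu iwt bdsn
Hunk 5: at line 2 remove [utnp] add [rqhmv] -> 11 lines: drzus woyf rqhmv jvjrh roac yzlfy vpef pzy bimhu iwt bdsn
Hunk 6: at line 9 remove [iwt] add [noywv] -> 11 lines: drzus woyf rqhmv jvjrh roac yzlfy vpef pzy bimhu noywv bdsn
Hunk 7: at line 1 remove [woyf,rqhmv,jvjrh] add [gwkv,sber] -> 10 lines: drzus gwkv sber roac yzlfy vpef pzy bimhu noywv bdsn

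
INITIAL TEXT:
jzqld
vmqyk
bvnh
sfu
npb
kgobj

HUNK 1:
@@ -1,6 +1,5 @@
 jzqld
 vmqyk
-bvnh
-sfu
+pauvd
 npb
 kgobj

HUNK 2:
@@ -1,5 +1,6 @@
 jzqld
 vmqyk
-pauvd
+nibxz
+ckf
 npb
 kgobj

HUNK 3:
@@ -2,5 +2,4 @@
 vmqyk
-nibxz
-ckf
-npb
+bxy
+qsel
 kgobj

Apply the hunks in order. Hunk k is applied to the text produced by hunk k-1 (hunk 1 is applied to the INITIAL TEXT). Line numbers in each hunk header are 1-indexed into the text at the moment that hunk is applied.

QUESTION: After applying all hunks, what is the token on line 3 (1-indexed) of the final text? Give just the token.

Hunk 1: at line 1 remove [bvnh,sfu] add [pauvd] -> 5 lines: jzqld vmqyk pauvd npb kgobj
Hunk 2: at line 1 remove [pauvd] add [nibxz,ckf] -> 6 lines: jzqld vmqyk nibxz ckf npb kgobj
Hunk 3: at line 2 remove [nibxz,ckf,npb] add [bxy,qsel] -> 5 lines: jzqld vmqyk bxy qsel kgobj
Final line 3: bxy

Answer: bxy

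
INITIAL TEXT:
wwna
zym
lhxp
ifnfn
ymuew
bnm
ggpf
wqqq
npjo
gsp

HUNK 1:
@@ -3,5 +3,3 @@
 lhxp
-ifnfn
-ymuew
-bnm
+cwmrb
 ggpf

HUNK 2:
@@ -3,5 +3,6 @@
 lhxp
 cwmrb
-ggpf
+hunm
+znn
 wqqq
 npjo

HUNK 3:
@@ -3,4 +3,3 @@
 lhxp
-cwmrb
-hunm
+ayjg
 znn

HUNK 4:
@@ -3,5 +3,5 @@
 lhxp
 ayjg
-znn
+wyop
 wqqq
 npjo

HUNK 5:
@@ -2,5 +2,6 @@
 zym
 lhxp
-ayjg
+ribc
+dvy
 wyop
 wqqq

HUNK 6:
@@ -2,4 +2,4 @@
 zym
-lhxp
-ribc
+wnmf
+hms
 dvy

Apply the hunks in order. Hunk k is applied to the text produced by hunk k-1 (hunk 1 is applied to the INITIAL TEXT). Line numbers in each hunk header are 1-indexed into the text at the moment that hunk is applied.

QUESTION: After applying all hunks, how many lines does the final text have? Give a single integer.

Hunk 1: at line 3 remove [ifnfn,ymuew,bnm] add [cwmrb] -> 8 lines: wwna zym lhxp cwmrb ggpf wqqq npjo gsp
Hunk 2: at line 3 remove [ggpf] add [hunm,znn] -> 9 lines: wwna zym lhxp cwmrb hunm znn wqqq npjo gsp
Hunk 3: at line 3 remove [cwmrb,hunm] add [ayjg] -> 8 lines: wwna zym lhxp ayjg znn wqqq npjo gsp
Hunk 4: at line 3 remove [znn] add [wyop] -> 8 lines: wwna zym lhxp ayjg wyop wqqq npjo gsp
Hunk 5: at line 2 remove [ayjg] add [ribc,dvy] -> 9 lines: wwna zym lhxp ribc dvy wyop wqqq npjo gsp
Hunk 6: at line 2 remove [lhxp,ribc] add [wnmf,hms] -> 9 lines: wwna zym wnmf hms dvy wyop wqqq npjo gsp
Final line count: 9

Answer: 9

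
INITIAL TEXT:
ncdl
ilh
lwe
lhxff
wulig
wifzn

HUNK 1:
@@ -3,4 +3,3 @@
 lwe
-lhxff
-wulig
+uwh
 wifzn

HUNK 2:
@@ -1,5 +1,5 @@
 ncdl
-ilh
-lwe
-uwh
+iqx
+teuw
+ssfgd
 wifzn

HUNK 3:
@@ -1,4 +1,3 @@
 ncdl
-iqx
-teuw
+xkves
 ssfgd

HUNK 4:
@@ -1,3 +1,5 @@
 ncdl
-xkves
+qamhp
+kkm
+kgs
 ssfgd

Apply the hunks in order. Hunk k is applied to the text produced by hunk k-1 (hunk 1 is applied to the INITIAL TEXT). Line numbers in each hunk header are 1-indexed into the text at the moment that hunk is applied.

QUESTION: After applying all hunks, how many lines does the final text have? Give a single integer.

Hunk 1: at line 3 remove [lhxff,wulig] add [uwh] -> 5 lines: ncdl ilh lwe uwh wifzn
Hunk 2: at line 1 remove [ilh,lwe,uwh] add [iqx,teuw,ssfgd] -> 5 lines: ncdl iqx teuw ssfgd wifzn
Hunk 3: at line 1 remove [iqx,teuw] add [xkves] -> 4 lines: ncdl xkves ssfgd wifzn
Hunk 4: at line 1 remove [xkves] add [qamhp,kkm,kgs] -> 6 lines: ncdl qamhp kkm kgs ssfgd wifzn
Final line count: 6

Answer: 6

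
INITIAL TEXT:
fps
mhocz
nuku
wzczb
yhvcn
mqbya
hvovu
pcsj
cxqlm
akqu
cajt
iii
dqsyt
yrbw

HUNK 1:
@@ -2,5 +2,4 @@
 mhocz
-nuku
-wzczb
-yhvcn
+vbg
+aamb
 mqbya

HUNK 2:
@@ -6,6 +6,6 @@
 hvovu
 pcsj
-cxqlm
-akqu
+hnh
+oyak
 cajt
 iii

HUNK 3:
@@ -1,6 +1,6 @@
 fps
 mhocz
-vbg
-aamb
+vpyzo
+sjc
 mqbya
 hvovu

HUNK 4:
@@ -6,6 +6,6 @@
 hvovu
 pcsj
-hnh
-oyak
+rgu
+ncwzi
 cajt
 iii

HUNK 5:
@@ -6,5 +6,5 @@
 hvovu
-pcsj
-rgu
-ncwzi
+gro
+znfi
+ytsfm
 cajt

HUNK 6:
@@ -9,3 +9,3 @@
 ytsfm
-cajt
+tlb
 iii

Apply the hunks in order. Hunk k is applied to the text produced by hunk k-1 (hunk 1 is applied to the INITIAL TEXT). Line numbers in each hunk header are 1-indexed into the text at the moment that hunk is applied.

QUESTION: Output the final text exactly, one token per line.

Answer: fps
mhocz
vpyzo
sjc
mqbya
hvovu
gro
znfi
ytsfm
tlb
iii
dqsyt
yrbw

Derivation:
Hunk 1: at line 2 remove [nuku,wzczb,yhvcn] add [vbg,aamb] -> 13 lines: fps mhocz vbg aamb mqbya hvovu pcsj cxqlm akqu cajt iii dqsyt yrbw
Hunk 2: at line 6 remove [cxqlm,akqu] add [hnh,oyak] -> 13 lines: fps mhocz vbg aamb mqbya hvovu pcsj hnh oyak cajt iii dqsyt yrbw
Hunk 3: at line 1 remove [vbg,aamb] add [vpyzo,sjc] -> 13 lines: fps mhocz vpyzo sjc mqbya hvovu pcsj hnh oyak cajt iii dqsyt yrbw
Hunk 4: at line 6 remove [hnh,oyak] add [rgu,ncwzi] -> 13 lines: fps mhocz vpyzo sjc mqbya hvovu pcsj rgu ncwzi cajt iii dqsyt yrbw
Hunk 5: at line 6 remove [pcsj,rgu,ncwzi] add [gro,znfi,ytsfm] -> 13 lines: fps mhocz vpyzo sjc mqbya hvovu gro znfi ytsfm cajt iii dqsyt yrbw
Hunk 6: at line 9 remove [cajt] add [tlb] -> 13 lines: fps mhocz vpyzo sjc mqbya hvovu gro znfi ytsfm tlb iii dqsyt yrbw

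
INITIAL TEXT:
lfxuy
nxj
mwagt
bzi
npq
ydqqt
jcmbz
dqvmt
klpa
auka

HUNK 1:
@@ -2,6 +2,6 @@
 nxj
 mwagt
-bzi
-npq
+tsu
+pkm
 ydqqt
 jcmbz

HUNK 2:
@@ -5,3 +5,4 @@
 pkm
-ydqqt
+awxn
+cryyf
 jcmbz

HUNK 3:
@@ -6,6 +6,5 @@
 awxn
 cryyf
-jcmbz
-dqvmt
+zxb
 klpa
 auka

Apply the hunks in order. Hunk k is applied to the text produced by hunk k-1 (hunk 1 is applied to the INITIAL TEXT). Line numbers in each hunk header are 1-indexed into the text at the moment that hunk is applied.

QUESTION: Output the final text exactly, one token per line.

Answer: lfxuy
nxj
mwagt
tsu
pkm
awxn
cryyf
zxb
klpa
auka

Derivation:
Hunk 1: at line 2 remove [bzi,npq] add [tsu,pkm] -> 10 lines: lfxuy nxj mwagt tsu pkm ydqqt jcmbz dqvmt klpa auka
Hunk 2: at line 5 remove [ydqqt] add [awxn,cryyf] -> 11 lines: lfxuy nxj mwagt tsu pkm awxn cryyf jcmbz dqvmt klpa auka
Hunk 3: at line 6 remove [jcmbz,dqvmt] add [zxb] -> 10 lines: lfxuy nxj mwagt tsu pkm awxn cryyf zxb klpa auka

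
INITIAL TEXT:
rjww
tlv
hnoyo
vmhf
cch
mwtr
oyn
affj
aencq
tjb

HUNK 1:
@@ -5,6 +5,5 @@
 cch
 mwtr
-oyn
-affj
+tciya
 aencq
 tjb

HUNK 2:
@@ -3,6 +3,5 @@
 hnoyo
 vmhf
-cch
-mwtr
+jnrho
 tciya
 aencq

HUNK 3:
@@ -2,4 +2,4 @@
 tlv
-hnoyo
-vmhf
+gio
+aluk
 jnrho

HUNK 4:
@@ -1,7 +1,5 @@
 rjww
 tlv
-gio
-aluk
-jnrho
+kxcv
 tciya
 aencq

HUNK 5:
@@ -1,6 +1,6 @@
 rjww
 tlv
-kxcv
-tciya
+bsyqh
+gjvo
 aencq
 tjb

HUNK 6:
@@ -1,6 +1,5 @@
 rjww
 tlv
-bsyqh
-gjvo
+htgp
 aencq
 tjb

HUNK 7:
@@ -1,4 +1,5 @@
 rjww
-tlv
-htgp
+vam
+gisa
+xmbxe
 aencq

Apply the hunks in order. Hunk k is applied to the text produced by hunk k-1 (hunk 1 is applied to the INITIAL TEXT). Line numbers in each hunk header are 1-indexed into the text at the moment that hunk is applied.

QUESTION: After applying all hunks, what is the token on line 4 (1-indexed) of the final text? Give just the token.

Hunk 1: at line 5 remove [oyn,affj] add [tciya] -> 9 lines: rjww tlv hnoyo vmhf cch mwtr tciya aencq tjb
Hunk 2: at line 3 remove [cch,mwtr] add [jnrho] -> 8 lines: rjww tlv hnoyo vmhf jnrho tciya aencq tjb
Hunk 3: at line 2 remove [hnoyo,vmhf] add [gio,aluk] -> 8 lines: rjww tlv gio aluk jnrho tciya aencq tjb
Hunk 4: at line 1 remove [gio,aluk,jnrho] add [kxcv] -> 6 lines: rjww tlv kxcv tciya aencq tjb
Hunk 5: at line 1 remove [kxcv,tciya] add [bsyqh,gjvo] -> 6 lines: rjww tlv bsyqh gjvo aencq tjb
Hunk 6: at line 1 remove [bsyqh,gjvo] add [htgp] -> 5 lines: rjww tlv htgp aencq tjb
Hunk 7: at line 1 remove [tlv,htgp] add [vam,gisa,xmbxe] -> 6 lines: rjww vam gisa xmbxe aencq tjb
Final line 4: xmbxe

Answer: xmbxe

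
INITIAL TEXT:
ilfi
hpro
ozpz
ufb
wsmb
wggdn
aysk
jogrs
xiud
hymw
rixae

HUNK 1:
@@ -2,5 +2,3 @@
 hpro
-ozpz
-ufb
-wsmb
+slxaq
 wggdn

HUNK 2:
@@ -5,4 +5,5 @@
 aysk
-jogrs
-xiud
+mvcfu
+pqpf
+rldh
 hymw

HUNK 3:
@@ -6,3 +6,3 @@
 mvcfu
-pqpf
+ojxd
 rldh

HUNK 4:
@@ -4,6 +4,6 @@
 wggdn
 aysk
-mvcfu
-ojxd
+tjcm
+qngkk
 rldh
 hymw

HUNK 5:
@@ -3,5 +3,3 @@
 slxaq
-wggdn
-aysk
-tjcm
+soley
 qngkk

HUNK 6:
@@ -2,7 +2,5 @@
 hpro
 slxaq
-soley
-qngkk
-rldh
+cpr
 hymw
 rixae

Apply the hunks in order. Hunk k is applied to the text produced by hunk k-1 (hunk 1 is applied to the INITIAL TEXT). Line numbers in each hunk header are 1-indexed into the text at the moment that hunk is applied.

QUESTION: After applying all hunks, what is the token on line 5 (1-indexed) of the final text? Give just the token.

Answer: hymw

Derivation:
Hunk 1: at line 2 remove [ozpz,ufb,wsmb] add [slxaq] -> 9 lines: ilfi hpro slxaq wggdn aysk jogrs xiud hymw rixae
Hunk 2: at line 5 remove [jogrs,xiud] add [mvcfu,pqpf,rldh] -> 10 lines: ilfi hpro slxaq wggdn aysk mvcfu pqpf rldh hymw rixae
Hunk 3: at line 6 remove [pqpf] add [ojxd] -> 10 lines: ilfi hpro slxaq wggdn aysk mvcfu ojxd rldh hymw rixae
Hunk 4: at line 4 remove [mvcfu,ojxd] add [tjcm,qngkk] -> 10 lines: ilfi hpro slxaq wggdn aysk tjcm qngkk rldh hymw rixae
Hunk 5: at line 3 remove [wggdn,aysk,tjcm] add [soley] -> 8 lines: ilfi hpro slxaq soley qngkk rldh hymw rixae
Hunk 6: at line 2 remove [soley,qngkk,rldh] add [cpr] -> 6 lines: ilfi hpro slxaq cpr hymw rixae
Final line 5: hymw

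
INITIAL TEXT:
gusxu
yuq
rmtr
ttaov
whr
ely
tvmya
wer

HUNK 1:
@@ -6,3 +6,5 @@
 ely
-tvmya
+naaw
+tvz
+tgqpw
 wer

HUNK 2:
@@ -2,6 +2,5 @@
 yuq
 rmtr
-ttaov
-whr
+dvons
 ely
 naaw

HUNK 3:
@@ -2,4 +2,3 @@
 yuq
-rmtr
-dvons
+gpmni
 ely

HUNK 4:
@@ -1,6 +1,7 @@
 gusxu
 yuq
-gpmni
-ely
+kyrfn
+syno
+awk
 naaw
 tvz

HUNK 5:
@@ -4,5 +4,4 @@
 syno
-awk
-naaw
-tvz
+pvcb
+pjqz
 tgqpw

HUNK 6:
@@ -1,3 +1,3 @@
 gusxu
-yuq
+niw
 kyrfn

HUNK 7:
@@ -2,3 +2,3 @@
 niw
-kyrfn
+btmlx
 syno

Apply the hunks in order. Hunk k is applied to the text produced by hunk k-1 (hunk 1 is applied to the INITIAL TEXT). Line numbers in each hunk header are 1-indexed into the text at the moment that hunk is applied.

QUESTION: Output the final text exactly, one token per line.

Answer: gusxu
niw
btmlx
syno
pvcb
pjqz
tgqpw
wer

Derivation:
Hunk 1: at line 6 remove [tvmya] add [naaw,tvz,tgqpw] -> 10 lines: gusxu yuq rmtr ttaov whr ely naaw tvz tgqpw wer
Hunk 2: at line 2 remove [ttaov,whr] add [dvons] -> 9 lines: gusxu yuq rmtr dvons ely naaw tvz tgqpw wer
Hunk 3: at line 2 remove [rmtr,dvons] add [gpmni] -> 8 lines: gusxu yuq gpmni ely naaw tvz tgqpw wer
Hunk 4: at line 1 remove [gpmni,ely] add [kyrfn,syno,awk] -> 9 lines: gusxu yuq kyrfn syno awk naaw tvz tgqpw wer
Hunk 5: at line 4 remove [awk,naaw,tvz] add [pvcb,pjqz] -> 8 lines: gusxu yuq kyrfn syno pvcb pjqz tgqpw wer
Hunk 6: at line 1 remove [yuq] add [niw] -> 8 lines: gusxu niw kyrfn syno pvcb pjqz tgqpw wer
Hunk 7: at line 2 remove [kyrfn] add [btmlx] -> 8 lines: gusxu niw btmlx syno pvcb pjqz tgqpw wer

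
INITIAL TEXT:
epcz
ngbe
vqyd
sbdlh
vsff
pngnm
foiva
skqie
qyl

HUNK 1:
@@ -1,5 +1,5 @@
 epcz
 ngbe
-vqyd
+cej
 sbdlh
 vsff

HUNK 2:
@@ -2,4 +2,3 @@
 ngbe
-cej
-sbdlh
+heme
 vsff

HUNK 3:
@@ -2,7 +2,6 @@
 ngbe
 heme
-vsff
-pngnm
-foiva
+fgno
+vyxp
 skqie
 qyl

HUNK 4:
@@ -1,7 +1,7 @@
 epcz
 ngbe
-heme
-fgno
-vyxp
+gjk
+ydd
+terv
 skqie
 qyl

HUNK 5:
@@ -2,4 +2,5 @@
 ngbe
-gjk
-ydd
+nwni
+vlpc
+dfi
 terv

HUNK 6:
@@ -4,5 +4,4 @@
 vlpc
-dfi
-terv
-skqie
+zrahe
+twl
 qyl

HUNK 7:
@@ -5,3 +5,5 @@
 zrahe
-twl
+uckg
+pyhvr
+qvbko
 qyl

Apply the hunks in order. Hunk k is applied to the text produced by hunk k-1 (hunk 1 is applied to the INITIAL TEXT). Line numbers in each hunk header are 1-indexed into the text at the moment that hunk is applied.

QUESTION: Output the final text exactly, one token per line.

Answer: epcz
ngbe
nwni
vlpc
zrahe
uckg
pyhvr
qvbko
qyl

Derivation:
Hunk 1: at line 1 remove [vqyd] add [cej] -> 9 lines: epcz ngbe cej sbdlh vsff pngnm foiva skqie qyl
Hunk 2: at line 2 remove [cej,sbdlh] add [heme] -> 8 lines: epcz ngbe heme vsff pngnm foiva skqie qyl
Hunk 3: at line 2 remove [vsff,pngnm,foiva] add [fgno,vyxp] -> 7 lines: epcz ngbe heme fgno vyxp skqie qyl
Hunk 4: at line 1 remove [heme,fgno,vyxp] add [gjk,ydd,terv] -> 7 lines: epcz ngbe gjk ydd terv skqie qyl
Hunk 5: at line 2 remove [gjk,ydd] add [nwni,vlpc,dfi] -> 8 lines: epcz ngbe nwni vlpc dfi terv skqie qyl
Hunk 6: at line 4 remove [dfi,terv,skqie] add [zrahe,twl] -> 7 lines: epcz ngbe nwni vlpc zrahe twl qyl
Hunk 7: at line 5 remove [twl] add [uckg,pyhvr,qvbko] -> 9 lines: epcz ngbe nwni vlpc zrahe uckg pyhvr qvbko qyl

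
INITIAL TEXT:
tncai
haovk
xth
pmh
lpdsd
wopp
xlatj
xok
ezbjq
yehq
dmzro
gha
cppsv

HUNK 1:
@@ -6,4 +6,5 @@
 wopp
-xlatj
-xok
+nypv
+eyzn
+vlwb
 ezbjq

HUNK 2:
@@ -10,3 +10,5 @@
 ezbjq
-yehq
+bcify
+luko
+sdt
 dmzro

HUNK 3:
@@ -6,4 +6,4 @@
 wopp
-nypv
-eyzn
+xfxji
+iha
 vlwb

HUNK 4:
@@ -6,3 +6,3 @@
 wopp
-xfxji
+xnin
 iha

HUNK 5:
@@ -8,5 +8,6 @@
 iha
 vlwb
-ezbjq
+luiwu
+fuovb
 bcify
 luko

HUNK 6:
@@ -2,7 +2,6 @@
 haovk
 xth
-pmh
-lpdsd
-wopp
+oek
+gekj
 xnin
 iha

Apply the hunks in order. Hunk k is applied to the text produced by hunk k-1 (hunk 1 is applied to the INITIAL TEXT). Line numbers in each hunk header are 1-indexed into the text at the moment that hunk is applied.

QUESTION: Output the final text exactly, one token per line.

Hunk 1: at line 6 remove [xlatj,xok] add [nypv,eyzn,vlwb] -> 14 lines: tncai haovk xth pmh lpdsd wopp nypv eyzn vlwb ezbjq yehq dmzro gha cppsv
Hunk 2: at line 10 remove [yehq] add [bcify,luko,sdt] -> 16 lines: tncai haovk xth pmh lpdsd wopp nypv eyzn vlwb ezbjq bcify luko sdt dmzro gha cppsv
Hunk 3: at line 6 remove [nypv,eyzn] add [xfxji,iha] -> 16 lines: tncai haovk xth pmh lpdsd wopp xfxji iha vlwb ezbjq bcify luko sdt dmzro gha cppsv
Hunk 4: at line 6 remove [xfxji] add [xnin] -> 16 lines: tncai haovk xth pmh lpdsd wopp xnin iha vlwb ezbjq bcify luko sdt dmzro gha cppsv
Hunk 5: at line 8 remove [ezbjq] add [luiwu,fuovb] -> 17 lines: tncai haovk xth pmh lpdsd wopp xnin iha vlwb luiwu fuovb bcify luko sdt dmzro gha cppsv
Hunk 6: at line 2 remove [pmh,lpdsd,wopp] add [oek,gekj] -> 16 lines: tncai haovk xth oek gekj xnin iha vlwb luiwu fuovb bcify luko sdt dmzro gha cppsv

Answer: tncai
haovk
xth
oek
gekj
xnin
iha
vlwb
luiwu
fuovb
bcify
luko
sdt
dmzro
gha
cppsv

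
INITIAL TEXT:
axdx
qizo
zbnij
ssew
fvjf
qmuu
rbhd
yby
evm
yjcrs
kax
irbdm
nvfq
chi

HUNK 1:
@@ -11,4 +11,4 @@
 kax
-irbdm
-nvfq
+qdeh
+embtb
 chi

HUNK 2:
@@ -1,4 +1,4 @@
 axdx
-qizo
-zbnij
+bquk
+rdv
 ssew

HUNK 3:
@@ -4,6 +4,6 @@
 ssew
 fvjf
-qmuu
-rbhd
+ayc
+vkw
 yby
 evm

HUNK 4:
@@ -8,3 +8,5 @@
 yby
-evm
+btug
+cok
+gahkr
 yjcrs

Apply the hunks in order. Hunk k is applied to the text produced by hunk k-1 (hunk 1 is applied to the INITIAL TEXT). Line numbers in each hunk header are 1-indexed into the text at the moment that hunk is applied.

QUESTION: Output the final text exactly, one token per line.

Hunk 1: at line 11 remove [irbdm,nvfq] add [qdeh,embtb] -> 14 lines: axdx qizo zbnij ssew fvjf qmuu rbhd yby evm yjcrs kax qdeh embtb chi
Hunk 2: at line 1 remove [qizo,zbnij] add [bquk,rdv] -> 14 lines: axdx bquk rdv ssew fvjf qmuu rbhd yby evm yjcrs kax qdeh embtb chi
Hunk 3: at line 4 remove [qmuu,rbhd] add [ayc,vkw] -> 14 lines: axdx bquk rdv ssew fvjf ayc vkw yby evm yjcrs kax qdeh embtb chi
Hunk 4: at line 8 remove [evm] add [btug,cok,gahkr] -> 16 lines: axdx bquk rdv ssew fvjf ayc vkw yby btug cok gahkr yjcrs kax qdeh embtb chi

Answer: axdx
bquk
rdv
ssew
fvjf
ayc
vkw
yby
btug
cok
gahkr
yjcrs
kax
qdeh
embtb
chi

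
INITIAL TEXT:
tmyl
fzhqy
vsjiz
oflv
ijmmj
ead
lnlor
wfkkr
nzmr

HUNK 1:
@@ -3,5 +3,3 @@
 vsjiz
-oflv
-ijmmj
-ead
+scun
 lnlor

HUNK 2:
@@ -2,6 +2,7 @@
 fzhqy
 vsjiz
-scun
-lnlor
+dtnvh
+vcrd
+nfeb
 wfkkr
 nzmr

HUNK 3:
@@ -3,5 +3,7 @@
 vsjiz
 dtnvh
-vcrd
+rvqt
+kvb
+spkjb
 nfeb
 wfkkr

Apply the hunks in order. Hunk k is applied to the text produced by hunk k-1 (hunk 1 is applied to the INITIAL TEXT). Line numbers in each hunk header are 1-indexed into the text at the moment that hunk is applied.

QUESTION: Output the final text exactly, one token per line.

Hunk 1: at line 3 remove [oflv,ijmmj,ead] add [scun] -> 7 lines: tmyl fzhqy vsjiz scun lnlor wfkkr nzmr
Hunk 2: at line 2 remove [scun,lnlor] add [dtnvh,vcrd,nfeb] -> 8 lines: tmyl fzhqy vsjiz dtnvh vcrd nfeb wfkkr nzmr
Hunk 3: at line 3 remove [vcrd] add [rvqt,kvb,spkjb] -> 10 lines: tmyl fzhqy vsjiz dtnvh rvqt kvb spkjb nfeb wfkkr nzmr

Answer: tmyl
fzhqy
vsjiz
dtnvh
rvqt
kvb
spkjb
nfeb
wfkkr
nzmr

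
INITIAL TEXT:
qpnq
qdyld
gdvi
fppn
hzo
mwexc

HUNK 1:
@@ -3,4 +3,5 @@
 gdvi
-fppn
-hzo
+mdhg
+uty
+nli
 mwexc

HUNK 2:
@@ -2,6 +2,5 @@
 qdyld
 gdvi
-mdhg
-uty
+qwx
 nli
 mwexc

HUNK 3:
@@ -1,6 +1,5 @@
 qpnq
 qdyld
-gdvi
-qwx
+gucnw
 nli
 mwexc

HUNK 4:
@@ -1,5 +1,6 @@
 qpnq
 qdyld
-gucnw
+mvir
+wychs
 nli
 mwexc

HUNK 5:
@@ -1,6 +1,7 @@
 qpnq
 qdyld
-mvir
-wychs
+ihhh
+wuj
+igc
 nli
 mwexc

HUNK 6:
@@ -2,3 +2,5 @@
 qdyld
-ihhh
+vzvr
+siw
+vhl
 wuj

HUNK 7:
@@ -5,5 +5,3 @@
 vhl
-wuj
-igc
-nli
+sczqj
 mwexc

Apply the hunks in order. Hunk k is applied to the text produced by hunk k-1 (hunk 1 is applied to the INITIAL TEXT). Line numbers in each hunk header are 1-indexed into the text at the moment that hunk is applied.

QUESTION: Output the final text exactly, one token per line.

Hunk 1: at line 3 remove [fppn,hzo] add [mdhg,uty,nli] -> 7 lines: qpnq qdyld gdvi mdhg uty nli mwexc
Hunk 2: at line 2 remove [mdhg,uty] add [qwx] -> 6 lines: qpnq qdyld gdvi qwx nli mwexc
Hunk 3: at line 1 remove [gdvi,qwx] add [gucnw] -> 5 lines: qpnq qdyld gucnw nli mwexc
Hunk 4: at line 1 remove [gucnw] add [mvir,wychs] -> 6 lines: qpnq qdyld mvir wychs nli mwexc
Hunk 5: at line 1 remove [mvir,wychs] add [ihhh,wuj,igc] -> 7 lines: qpnq qdyld ihhh wuj igc nli mwexc
Hunk 6: at line 2 remove [ihhh] add [vzvr,siw,vhl] -> 9 lines: qpnq qdyld vzvr siw vhl wuj igc nli mwexc
Hunk 7: at line 5 remove [wuj,igc,nli] add [sczqj] -> 7 lines: qpnq qdyld vzvr siw vhl sczqj mwexc

Answer: qpnq
qdyld
vzvr
siw
vhl
sczqj
mwexc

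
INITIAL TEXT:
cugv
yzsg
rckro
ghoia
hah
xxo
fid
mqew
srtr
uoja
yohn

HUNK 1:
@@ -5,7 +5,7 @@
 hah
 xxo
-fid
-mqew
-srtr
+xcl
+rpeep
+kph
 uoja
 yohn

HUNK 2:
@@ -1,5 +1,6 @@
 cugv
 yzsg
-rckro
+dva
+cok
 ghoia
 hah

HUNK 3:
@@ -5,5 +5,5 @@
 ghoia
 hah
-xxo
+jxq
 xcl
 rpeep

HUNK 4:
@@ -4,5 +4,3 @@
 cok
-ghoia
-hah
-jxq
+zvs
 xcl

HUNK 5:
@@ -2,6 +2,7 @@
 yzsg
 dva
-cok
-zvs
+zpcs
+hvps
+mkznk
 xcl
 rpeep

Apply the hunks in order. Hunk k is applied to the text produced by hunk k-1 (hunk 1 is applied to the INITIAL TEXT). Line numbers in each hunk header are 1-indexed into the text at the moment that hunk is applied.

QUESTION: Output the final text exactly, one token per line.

Answer: cugv
yzsg
dva
zpcs
hvps
mkznk
xcl
rpeep
kph
uoja
yohn

Derivation:
Hunk 1: at line 5 remove [fid,mqew,srtr] add [xcl,rpeep,kph] -> 11 lines: cugv yzsg rckro ghoia hah xxo xcl rpeep kph uoja yohn
Hunk 2: at line 1 remove [rckro] add [dva,cok] -> 12 lines: cugv yzsg dva cok ghoia hah xxo xcl rpeep kph uoja yohn
Hunk 3: at line 5 remove [xxo] add [jxq] -> 12 lines: cugv yzsg dva cok ghoia hah jxq xcl rpeep kph uoja yohn
Hunk 4: at line 4 remove [ghoia,hah,jxq] add [zvs] -> 10 lines: cugv yzsg dva cok zvs xcl rpeep kph uoja yohn
Hunk 5: at line 2 remove [cok,zvs] add [zpcs,hvps,mkznk] -> 11 lines: cugv yzsg dva zpcs hvps mkznk xcl rpeep kph uoja yohn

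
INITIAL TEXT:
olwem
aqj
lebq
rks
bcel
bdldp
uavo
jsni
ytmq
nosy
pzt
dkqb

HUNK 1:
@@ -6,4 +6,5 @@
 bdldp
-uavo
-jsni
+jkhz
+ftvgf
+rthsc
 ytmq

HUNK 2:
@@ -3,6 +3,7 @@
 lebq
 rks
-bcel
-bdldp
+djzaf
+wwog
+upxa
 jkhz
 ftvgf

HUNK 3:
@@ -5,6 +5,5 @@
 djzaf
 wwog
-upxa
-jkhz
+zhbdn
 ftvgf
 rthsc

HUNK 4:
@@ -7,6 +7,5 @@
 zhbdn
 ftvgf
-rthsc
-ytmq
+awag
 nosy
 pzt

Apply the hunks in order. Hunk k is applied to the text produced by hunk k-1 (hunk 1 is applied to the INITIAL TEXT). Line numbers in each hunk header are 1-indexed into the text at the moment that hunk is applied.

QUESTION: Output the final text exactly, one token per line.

Hunk 1: at line 6 remove [uavo,jsni] add [jkhz,ftvgf,rthsc] -> 13 lines: olwem aqj lebq rks bcel bdldp jkhz ftvgf rthsc ytmq nosy pzt dkqb
Hunk 2: at line 3 remove [bcel,bdldp] add [djzaf,wwog,upxa] -> 14 lines: olwem aqj lebq rks djzaf wwog upxa jkhz ftvgf rthsc ytmq nosy pzt dkqb
Hunk 3: at line 5 remove [upxa,jkhz] add [zhbdn] -> 13 lines: olwem aqj lebq rks djzaf wwog zhbdn ftvgf rthsc ytmq nosy pzt dkqb
Hunk 4: at line 7 remove [rthsc,ytmq] add [awag] -> 12 lines: olwem aqj lebq rks djzaf wwog zhbdn ftvgf awag nosy pzt dkqb

Answer: olwem
aqj
lebq
rks
djzaf
wwog
zhbdn
ftvgf
awag
nosy
pzt
dkqb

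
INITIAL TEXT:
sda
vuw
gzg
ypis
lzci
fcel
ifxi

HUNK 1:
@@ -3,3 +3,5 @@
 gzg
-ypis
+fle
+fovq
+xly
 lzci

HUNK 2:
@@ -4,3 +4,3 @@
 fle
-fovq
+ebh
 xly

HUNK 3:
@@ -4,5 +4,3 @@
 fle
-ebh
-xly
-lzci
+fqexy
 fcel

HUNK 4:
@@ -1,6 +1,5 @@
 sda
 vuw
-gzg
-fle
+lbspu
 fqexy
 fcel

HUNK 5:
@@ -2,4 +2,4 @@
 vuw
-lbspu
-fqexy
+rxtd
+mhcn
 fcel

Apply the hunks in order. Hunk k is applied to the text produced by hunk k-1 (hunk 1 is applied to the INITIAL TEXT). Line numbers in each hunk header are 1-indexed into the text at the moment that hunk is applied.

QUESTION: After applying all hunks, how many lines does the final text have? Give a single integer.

Hunk 1: at line 3 remove [ypis] add [fle,fovq,xly] -> 9 lines: sda vuw gzg fle fovq xly lzci fcel ifxi
Hunk 2: at line 4 remove [fovq] add [ebh] -> 9 lines: sda vuw gzg fle ebh xly lzci fcel ifxi
Hunk 3: at line 4 remove [ebh,xly,lzci] add [fqexy] -> 7 lines: sda vuw gzg fle fqexy fcel ifxi
Hunk 4: at line 1 remove [gzg,fle] add [lbspu] -> 6 lines: sda vuw lbspu fqexy fcel ifxi
Hunk 5: at line 2 remove [lbspu,fqexy] add [rxtd,mhcn] -> 6 lines: sda vuw rxtd mhcn fcel ifxi
Final line count: 6

Answer: 6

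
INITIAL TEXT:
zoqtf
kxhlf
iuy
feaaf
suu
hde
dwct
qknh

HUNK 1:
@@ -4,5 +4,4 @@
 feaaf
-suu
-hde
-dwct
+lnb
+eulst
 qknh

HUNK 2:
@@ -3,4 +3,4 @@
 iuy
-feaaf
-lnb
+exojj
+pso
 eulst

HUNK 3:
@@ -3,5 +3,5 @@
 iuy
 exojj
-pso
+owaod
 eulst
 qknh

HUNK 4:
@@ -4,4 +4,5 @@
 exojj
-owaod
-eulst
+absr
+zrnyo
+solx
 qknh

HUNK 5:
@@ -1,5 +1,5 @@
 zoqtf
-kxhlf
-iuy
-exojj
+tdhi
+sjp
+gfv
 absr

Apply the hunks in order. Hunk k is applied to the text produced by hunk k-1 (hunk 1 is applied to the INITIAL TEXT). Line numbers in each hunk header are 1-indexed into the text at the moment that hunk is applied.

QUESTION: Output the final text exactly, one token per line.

Answer: zoqtf
tdhi
sjp
gfv
absr
zrnyo
solx
qknh

Derivation:
Hunk 1: at line 4 remove [suu,hde,dwct] add [lnb,eulst] -> 7 lines: zoqtf kxhlf iuy feaaf lnb eulst qknh
Hunk 2: at line 3 remove [feaaf,lnb] add [exojj,pso] -> 7 lines: zoqtf kxhlf iuy exojj pso eulst qknh
Hunk 3: at line 3 remove [pso] add [owaod] -> 7 lines: zoqtf kxhlf iuy exojj owaod eulst qknh
Hunk 4: at line 4 remove [owaod,eulst] add [absr,zrnyo,solx] -> 8 lines: zoqtf kxhlf iuy exojj absr zrnyo solx qknh
Hunk 5: at line 1 remove [kxhlf,iuy,exojj] add [tdhi,sjp,gfv] -> 8 lines: zoqtf tdhi sjp gfv absr zrnyo solx qknh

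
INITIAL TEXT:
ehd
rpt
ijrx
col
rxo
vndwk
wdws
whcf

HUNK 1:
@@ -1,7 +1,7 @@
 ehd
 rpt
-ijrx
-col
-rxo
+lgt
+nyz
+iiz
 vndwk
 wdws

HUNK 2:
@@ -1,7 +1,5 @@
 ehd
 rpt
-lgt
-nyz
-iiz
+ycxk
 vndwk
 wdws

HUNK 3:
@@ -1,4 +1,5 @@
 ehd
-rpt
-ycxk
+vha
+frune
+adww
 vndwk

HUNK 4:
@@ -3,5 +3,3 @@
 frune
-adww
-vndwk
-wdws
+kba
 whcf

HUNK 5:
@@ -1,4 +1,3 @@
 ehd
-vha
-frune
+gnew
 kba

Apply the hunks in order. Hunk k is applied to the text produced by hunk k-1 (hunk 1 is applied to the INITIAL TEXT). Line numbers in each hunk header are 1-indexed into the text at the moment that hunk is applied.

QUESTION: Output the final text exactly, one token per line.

Hunk 1: at line 1 remove [ijrx,col,rxo] add [lgt,nyz,iiz] -> 8 lines: ehd rpt lgt nyz iiz vndwk wdws whcf
Hunk 2: at line 1 remove [lgt,nyz,iiz] add [ycxk] -> 6 lines: ehd rpt ycxk vndwk wdws whcf
Hunk 3: at line 1 remove [rpt,ycxk] add [vha,frune,adww] -> 7 lines: ehd vha frune adww vndwk wdws whcf
Hunk 4: at line 3 remove [adww,vndwk,wdws] add [kba] -> 5 lines: ehd vha frune kba whcf
Hunk 5: at line 1 remove [vha,frune] add [gnew] -> 4 lines: ehd gnew kba whcf

Answer: ehd
gnew
kba
whcf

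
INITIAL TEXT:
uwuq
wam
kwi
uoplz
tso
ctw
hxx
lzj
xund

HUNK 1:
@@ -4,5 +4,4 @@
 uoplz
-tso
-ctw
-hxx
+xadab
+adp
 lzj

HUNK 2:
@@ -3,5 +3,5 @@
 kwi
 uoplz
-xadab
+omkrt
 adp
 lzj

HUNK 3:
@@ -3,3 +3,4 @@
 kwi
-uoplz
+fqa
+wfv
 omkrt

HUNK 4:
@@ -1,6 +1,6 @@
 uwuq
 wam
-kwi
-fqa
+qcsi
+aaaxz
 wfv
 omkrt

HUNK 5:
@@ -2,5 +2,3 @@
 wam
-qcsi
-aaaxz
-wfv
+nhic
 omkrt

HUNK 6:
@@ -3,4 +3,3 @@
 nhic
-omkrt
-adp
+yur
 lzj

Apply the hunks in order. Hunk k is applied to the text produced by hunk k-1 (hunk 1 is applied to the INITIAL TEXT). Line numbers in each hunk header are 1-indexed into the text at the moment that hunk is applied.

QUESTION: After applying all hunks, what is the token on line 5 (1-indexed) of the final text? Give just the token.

Hunk 1: at line 4 remove [tso,ctw,hxx] add [xadab,adp] -> 8 lines: uwuq wam kwi uoplz xadab adp lzj xund
Hunk 2: at line 3 remove [xadab] add [omkrt] -> 8 lines: uwuq wam kwi uoplz omkrt adp lzj xund
Hunk 3: at line 3 remove [uoplz] add [fqa,wfv] -> 9 lines: uwuq wam kwi fqa wfv omkrt adp lzj xund
Hunk 4: at line 1 remove [kwi,fqa] add [qcsi,aaaxz] -> 9 lines: uwuq wam qcsi aaaxz wfv omkrt adp lzj xund
Hunk 5: at line 2 remove [qcsi,aaaxz,wfv] add [nhic] -> 7 lines: uwuq wam nhic omkrt adp lzj xund
Hunk 6: at line 3 remove [omkrt,adp] add [yur] -> 6 lines: uwuq wam nhic yur lzj xund
Final line 5: lzj

Answer: lzj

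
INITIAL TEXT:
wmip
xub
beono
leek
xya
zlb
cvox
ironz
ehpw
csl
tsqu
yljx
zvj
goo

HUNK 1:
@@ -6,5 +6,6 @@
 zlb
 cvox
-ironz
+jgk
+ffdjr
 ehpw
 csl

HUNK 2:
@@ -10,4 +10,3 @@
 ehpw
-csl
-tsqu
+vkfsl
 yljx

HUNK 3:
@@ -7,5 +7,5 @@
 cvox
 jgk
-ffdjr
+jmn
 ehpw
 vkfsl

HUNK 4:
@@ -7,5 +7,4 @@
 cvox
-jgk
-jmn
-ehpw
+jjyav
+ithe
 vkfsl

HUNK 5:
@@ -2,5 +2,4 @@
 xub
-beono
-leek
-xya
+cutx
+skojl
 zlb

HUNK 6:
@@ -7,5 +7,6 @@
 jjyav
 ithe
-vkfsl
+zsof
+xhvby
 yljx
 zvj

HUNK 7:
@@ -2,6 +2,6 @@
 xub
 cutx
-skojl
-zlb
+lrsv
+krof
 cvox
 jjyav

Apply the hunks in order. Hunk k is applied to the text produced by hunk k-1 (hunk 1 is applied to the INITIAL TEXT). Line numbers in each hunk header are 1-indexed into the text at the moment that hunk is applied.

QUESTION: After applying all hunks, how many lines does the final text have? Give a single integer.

Answer: 13

Derivation:
Hunk 1: at line 6 remove [ironz] add [jgk,ffdjr] -> 15 lines: wmip xub beono leek xya zlb cvox jgk ffdjr ehpw csl tsqu yljx zvj goo
Hunk 2: at line 10 remove [csl,tsqu] add [vkfsl] -> 14 lines: wmip xub beono leek xya zlb cvox jgk ffdjr ehpw vkfsl yljx zvj goo
Hunk 3: at line 7 remove [ffdjr] add [jmn] -> 14 lines: wmip xub beono leek xya zlb cvox jgk jmn ehpw vkfsl yljx zvj goo
Hunk 4: at line 7 remove [jgk,jmn,ehpw] add [jjyav,ithe] -> 13 lines: wmip xub beono leek xya zlb cvox jjyav ithe vkfsl yljx zvj goo
Hunk 5: at line 2 remove [beono,leek,xya] add [cutx,skojl] -> 12 lines: wmip xub cutx skojl zlb cvox jjyav ithe vkfsl yljx zvj goo
Hunk 6: at line 7 remove [vkfsl] add [zsof,xhvby] -> 13 lines: wmip xub cutx skojl zlb cvox jjyav ithe zsof xhvby yljx zvj goo
Hunk 7: at line 2 remove [skojl,zlb] add [lrsv,krof] -> 13 lines: wmip xub cutx lrsv krof cvox jjyav ithe zsof xhvby yljx zvj goo
Final line count: 13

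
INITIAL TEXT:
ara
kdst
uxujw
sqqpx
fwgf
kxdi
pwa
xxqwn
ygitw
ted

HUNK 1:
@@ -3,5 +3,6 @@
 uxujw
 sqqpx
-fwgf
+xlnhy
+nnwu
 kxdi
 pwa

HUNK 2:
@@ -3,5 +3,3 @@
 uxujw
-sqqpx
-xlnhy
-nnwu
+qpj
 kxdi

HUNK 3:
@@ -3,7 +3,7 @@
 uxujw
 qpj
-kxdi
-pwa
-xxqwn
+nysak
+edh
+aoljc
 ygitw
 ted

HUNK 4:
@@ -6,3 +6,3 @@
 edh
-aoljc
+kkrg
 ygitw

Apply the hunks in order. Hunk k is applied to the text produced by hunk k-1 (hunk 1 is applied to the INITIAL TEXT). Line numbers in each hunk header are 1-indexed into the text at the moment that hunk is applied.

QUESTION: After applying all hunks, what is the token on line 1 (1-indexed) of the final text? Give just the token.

Hunk 1: at line 3 remove [fwgf] add [xlnhy,nnwu] -> 11 lines: ara kdst uxujw sqqpx xlnhy nnwu kxdi pwa xxqwn ygitw ted
Hunk 2: at line 3 remove [sqqpx,xlnhy,nnwu] add [qpj] -> 9 lines: ara kdst uxujw qpj kxdi pwa xxqwn ygitw ted
Hunk 3: at line 3 remove [kxdi,pwa,xxqwn] add [nysak,edh,aoljc] -> 9 lines: ara kdst uxujw qpj nysak edh aoljc ygitw ted
Hunk 4: at line 6 remove [aoljc] add [kkrg] -> 9 lines: ara kdst uxujw qpj nysak edh kkrg ygitw ted
Final line 1: ara

Answer: ara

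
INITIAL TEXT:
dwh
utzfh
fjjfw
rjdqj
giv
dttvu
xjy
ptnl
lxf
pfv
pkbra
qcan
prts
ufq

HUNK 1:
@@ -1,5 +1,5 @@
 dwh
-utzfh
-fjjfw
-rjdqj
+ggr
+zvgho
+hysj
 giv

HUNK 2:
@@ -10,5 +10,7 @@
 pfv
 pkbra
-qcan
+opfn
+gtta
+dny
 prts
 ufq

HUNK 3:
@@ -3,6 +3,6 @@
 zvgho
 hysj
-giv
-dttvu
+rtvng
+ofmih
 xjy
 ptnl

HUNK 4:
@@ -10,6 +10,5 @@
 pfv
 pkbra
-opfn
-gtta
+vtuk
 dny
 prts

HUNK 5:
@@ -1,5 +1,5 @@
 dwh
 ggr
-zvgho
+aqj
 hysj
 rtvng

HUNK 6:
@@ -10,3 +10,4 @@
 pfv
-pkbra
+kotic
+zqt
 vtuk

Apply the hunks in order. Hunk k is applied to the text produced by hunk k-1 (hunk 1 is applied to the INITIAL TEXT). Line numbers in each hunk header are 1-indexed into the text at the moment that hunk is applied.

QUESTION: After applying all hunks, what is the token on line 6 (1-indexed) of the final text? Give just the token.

Hunk 1: at line 1 remove [utzfh,fjjfw,rjdqj] add [ggr,zvgho,hysj] -> 14 lines: dwh ggr zvgho hysj giv dttvu xjy ptnl lxf pfv pkbra qcan prts ufq
Hunk 2: at line 10 remove [qcan] add [opfn,gtta,dny] -> 16 lines: dwh ggr zvgho hysj giv dttvu xjy ptnl lxf pfv pkbra opfn gtta dny prts ufq
Hunk 3: at line 3 remove [giv,dttvu] add [rtvng,ofmih] -> 16 lines: dwh ggr zvgho hysj rtvng ofmih xjy ptnl lxf pfv pkbra opfn gtta dny prts ufq
Hunk 4: at line 10 remove [opfn,gtta] add [vtuk] -> 15 lines: dwh ggr zvgho hysj rtvng ofmih xjy ptnl lxf pfv pkbra vtuk dny prts ufq
Hunk 5: at line 1 remove [zvgho] add [aqj] -> 15 lines: dwh ggr aqj hysj rtvng ofmih xjy ptnl lxf pfv pkbra vtuk dny prts ufq
Hunk 6: at line 10 remove [pkbra] add [kotic,zqt] -> 16 lines: dwh ggr aqj hysj rtvng ofmih xjy ptnl lxf pfv kotic zqt vtuk dny prts ufq
Final line 6: ofmih

Answer: ofmih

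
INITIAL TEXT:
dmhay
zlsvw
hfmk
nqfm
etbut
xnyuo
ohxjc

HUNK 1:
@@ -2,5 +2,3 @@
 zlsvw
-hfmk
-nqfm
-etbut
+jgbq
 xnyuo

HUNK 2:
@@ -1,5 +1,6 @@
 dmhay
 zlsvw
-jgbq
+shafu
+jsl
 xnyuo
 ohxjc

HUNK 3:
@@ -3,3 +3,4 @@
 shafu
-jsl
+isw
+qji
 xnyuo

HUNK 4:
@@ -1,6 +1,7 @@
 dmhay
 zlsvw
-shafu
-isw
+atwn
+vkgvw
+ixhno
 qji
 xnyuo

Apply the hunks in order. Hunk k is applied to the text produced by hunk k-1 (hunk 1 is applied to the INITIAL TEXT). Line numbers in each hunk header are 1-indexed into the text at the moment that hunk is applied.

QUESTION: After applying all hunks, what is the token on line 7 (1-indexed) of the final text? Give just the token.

Answer: xnyuo

Derivation:
Hunk 1: at line 2 remove [hfmk,nqfm,etbut] add [jgbq] -> 5 lines: dmhay zlsvw jgbq xnyuo ohxjc
Hunk 2: at line 1 remove [jgbq] add [shafu,jsl] -> 6 lines: dmhay zlsvw shafu jsl xnyuo ohxjc
Hunk 3: at line 3 remove [jsl] add [isw,qji] -> 7 lines: dmhay zlsvw shafu isw qji xnyuo ohxjc
Hunk 4: at line 1 remove [shafu,isw] add [atwn,vkgvw,ixhno] -> 8 lines: dmhay zlsvw atwn vkgvw ixhno qji xnyuo ohxjc
Final line 7: xnyuo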